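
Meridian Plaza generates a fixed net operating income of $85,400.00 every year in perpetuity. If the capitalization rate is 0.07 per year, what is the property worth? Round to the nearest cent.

$1220000.00

Level perpetuity: PV = C / r = $85,400.00 / 0.07 = $1,220,000.00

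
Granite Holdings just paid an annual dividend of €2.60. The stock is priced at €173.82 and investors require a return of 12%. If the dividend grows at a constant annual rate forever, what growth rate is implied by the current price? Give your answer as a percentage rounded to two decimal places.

10.35%

P = D₀(1+g)/(r−g) ⇒ P(r−g) = D₀(1+g) ⇒ g(P+D₀) = P·r − D₀
g = (P·r − D₀)/(P + D₀) = (€173.82×0.12 − €2.60) / (€173.82 + €2.60) = 0.103494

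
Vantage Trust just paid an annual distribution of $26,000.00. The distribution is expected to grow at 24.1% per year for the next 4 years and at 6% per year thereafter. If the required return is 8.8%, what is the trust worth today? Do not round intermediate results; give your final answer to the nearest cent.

$1812143.80

D_1 = 32266.00000
D_2 = 40042.10600
D_3 = 49692.25355
D_4 = 61668.08665
Terminal value at year 4: TV = D_4×(1+g_2)/(r−g_2) = 65368.17185/0.028 = 2334577.56606
P_0 = D_1/(1+r)^1 + D_2/(1+r)^2 + D_3/(1+r)^3 + D_4/(1+r)^4 + TV/(1+r)^4
    = 29656.25000 + 33826.66016 + 38583.53424 + 44009.34374 + 1666068.01314 = 1812143.80128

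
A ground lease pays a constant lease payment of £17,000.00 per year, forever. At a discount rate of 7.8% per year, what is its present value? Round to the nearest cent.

Level perpetuity: PV = C / r = £17,000.00 / 0.078 = £217,948.72

£217948.72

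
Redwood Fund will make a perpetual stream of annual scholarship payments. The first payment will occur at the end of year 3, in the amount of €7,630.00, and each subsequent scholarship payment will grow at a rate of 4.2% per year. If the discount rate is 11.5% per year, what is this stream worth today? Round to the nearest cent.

€84072.11

Value at end of year 2: C₁ / (r − g) = €7,630.00 / (0.115 − 0.042) = €104,520.5479
Discount to today: PV = €104,520.5479 / (1 + 0.115)^2 = €104,520.5479 / 1.243225 = €84,072.11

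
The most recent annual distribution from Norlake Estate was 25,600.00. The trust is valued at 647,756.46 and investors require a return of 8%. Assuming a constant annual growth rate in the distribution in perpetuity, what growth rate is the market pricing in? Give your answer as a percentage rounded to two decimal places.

3.89%

P = D₀(1+g)/(r−g) ⇒ P(r−g) = D₀(1+g) ⇒ g(P+D₀) = P·r − D₀
g = (P·r − D₀)/(P + D₀) = (647,756.46×0.08 − 25,600.00) / (647,756.46 + 25,600.00) = 0.038940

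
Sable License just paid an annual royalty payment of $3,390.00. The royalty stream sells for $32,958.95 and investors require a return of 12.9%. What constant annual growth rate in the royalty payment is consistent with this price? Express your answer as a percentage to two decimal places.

2.37%

P = D₀(1+g)/(r−g) ⇒ P(r−g) = D₀(1+g) ⇒ g(P+D₀) = P·r − D₀
g = (P·r − D₀)/(P + D₀) = ($32,958.95×0.129 − $3,390.00) / ($32,958.95 + $3,390.00) = 0.023706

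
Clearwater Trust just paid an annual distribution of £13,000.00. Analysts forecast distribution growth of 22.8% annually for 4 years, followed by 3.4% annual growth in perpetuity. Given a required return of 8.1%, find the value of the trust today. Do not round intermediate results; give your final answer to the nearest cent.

£548523.77

D_1 = 15964.00000
D_2 = 19603.79200
D_3 = 24073.45658
D_4 = 29562.20468
Terminal value at year 4: TV = D_4×(1+g_2)/(r−g_2) = 30567.31963/0.047 = 650368.50286
P_0 = D_1/(1+r)^1 + D_2/(1+r)^2 + D_3/(1+r)^3 + D_4/(1+r)^4 + TV/(1+r)^4
    = 14767.80759 + 16776.01084 + 19057.30001 + 21648.81074 + 476273.83627 = 548523.76544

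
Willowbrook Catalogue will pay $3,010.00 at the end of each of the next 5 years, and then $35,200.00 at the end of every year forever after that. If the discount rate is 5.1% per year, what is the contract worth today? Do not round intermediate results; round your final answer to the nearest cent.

$551214.63

PV of 5-year annuity: $3,010.00 × [1 − (1+0.051)^−5] / 0.051 = 12995.77970
Perpetuity value at year 5: $35,200.00 / 0.051 = 690196.07843
PV of perpetuity: 690196.07843 / (1+0.051)^5 = 538218.85407
Total PV = 12995.77970 + 538218.85407 = 551214.63376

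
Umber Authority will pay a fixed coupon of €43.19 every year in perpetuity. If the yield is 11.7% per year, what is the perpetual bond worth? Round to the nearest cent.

€369.15

Level perpetuity: PV = C / r = €43.19 / 0.117 = €369.15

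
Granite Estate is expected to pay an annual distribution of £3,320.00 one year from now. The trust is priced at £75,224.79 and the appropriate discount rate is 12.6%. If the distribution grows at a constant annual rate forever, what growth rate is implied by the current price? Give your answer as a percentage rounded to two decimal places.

P = D₁/(r−g) ⇒ g = r − D₁/P = 0.126 − £3,320.00/£75,224.79 = 0.081866

8.19%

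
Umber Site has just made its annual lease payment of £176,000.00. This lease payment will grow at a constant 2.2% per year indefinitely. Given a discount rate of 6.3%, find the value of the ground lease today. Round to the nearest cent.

£4387121.95

D₁ = D₀ × (1 + g) = £176,000.00 × 1.022 = £179,872.0000
Growing perpetuity: P = D₁ / (r − g) = £179,872.0000 / (0.063 − 0.022) = £4,387,121.95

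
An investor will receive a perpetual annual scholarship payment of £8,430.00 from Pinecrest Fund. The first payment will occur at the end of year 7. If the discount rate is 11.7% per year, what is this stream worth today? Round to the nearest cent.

£37095.62

Value at end of year 6: C / r = £8,430.00 / 0.117 = £72,051.2821
Discount to today: PV = £72,051.2821 / (1 + 0.117)^6 = £72,051.2821 / 1.942312 = £37,095.62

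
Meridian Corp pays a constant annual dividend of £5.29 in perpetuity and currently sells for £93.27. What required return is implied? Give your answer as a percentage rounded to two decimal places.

P = C/r ⇒ r = C/P = £5.29/£93.27 = 0.056717

5.67%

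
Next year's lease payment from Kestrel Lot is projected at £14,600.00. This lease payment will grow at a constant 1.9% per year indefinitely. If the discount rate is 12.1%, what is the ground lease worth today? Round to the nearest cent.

Growing perpetuity: P = D₁ / (r − g) = £14,600.0000 / (0.121 − 0.019) = £143,137.25

£143137.25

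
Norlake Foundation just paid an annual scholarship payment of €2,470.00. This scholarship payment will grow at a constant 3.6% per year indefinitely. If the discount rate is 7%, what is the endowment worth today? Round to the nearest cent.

€75262.35

D₁ = D₀ × (1 + g) = €2,470.00 × 1.036 = €2,558.9200
Growing perpetuity: P = D₁ / (r − g) = €2,558.9200 / (0.07 − 0.036) = €75,262.35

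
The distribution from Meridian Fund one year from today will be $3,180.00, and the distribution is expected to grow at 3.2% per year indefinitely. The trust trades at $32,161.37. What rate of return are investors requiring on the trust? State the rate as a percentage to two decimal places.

P = D₁/(r − g) ⇒ r = D₁/P + g = $3,180.0000/$32,161.37 + 0.032 = 0.098876 + 0.032 = 0.130876

13.09%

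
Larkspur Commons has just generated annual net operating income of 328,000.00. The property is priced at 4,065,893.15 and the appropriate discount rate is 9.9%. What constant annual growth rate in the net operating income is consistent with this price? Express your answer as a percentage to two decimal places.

P = D₀(1+g)/(r−g) ⇒ P(r−g) = D₀(1+g) ⇒ g(P+D₀) = P·r − D₀
g = (P·r − D₀)/(P + D₀) = (4,065,893.15×0.099 − 328,000.00) / (4,065,893.15 + 328,000.00) = 0.016961

1.70%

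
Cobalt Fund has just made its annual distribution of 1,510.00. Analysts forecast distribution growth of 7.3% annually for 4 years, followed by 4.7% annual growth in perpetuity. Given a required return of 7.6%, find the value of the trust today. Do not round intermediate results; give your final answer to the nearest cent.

D_1 = 1620.23000
D_2 = 1738.50679
D_3 = 1865.41779
D_4 = 2001.59328
Terminal value at year 4: TV = D_4×(1+g_2)/(r−g_2) = 2095.66817/0.029 = 72264.41960
P_0 = D_1/(1+r)^1 + D_2/(1+r)^2 + D_3/(1+r)^3 + D_4/(1+r)^4 + TV/(1+r)^4
    = 1505.78996 + 1501.59166 + 1497.40507 + 1493.23015 + 53910.75743 = 59908.77428

59908.77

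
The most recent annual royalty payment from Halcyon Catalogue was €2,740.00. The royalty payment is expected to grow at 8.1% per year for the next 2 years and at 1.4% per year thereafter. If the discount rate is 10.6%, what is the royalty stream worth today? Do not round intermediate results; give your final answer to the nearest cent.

€34145.33

D_1 = 2961.94000
D_2 = 3201.85714
Terminal value at year 2: TV = D_2×(1+g_2)/(r−g_2) = 3246.68314/0.092 = 35290.03413
P_0 = D_1/(1+r)^1 + D_2/(1+r)^2 + TV/(1+r)^2
    = 2678.06510 + 2617.53017 + 28849.73474 = 34145.33002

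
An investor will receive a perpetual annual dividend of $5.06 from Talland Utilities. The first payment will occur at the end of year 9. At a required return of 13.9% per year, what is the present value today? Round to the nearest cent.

Value at end of year 8: C / r = $5.06 / 0.139 = $36.4029
Discount to today: PV = $36.4029 / (1 + 0.139)^8 = $36.4029 / 2.832630 = $12.85

$12.85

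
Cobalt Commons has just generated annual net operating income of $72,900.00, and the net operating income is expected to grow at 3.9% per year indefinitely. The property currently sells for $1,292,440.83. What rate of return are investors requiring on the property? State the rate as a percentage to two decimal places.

9.76%

D₁ = $72,900.00 × 1.039 = $75,743.1000
P = D₁/(r − g) ⇒ r = D₁/P + g = $75,743.1000/$1,292,440.83 + 0.039 = 0.058605 + 0.039 = 0.097605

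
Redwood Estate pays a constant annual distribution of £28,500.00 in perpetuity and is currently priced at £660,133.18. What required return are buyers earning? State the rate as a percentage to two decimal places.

4.32%

P = C/r ⇒ r = C/P = £28,500.00/£660,133.18 = 0.043173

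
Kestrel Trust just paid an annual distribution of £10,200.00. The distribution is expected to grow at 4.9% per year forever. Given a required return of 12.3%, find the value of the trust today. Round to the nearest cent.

£144591.89

D₁ = D₀ × (1 + g) = £10,200.00 × 1.049 = £10,699.8000
Growing perpetuity: P = D₁ / (r − g) = £10,699.8000 / (0.123 − 0.049) = £144,591.89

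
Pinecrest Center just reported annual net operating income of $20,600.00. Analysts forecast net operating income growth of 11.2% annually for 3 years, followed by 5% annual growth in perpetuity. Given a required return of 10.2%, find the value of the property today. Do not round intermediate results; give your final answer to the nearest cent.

D_1 = 22907.20000
D_2 = 25472.80640
D_3 = 28325.76072
Terminal value at year 3: TV = D_3×(1+g_2)/(r−g_2) = 29742.04875/0.052 = 571962.47601
P_0 = D_1/(1+r)^1 + D_2/(1+r)^2 + D_3/(1+r)^3 + TV/(1+r)^3
    = 20786.93285 + 20975.56200 + 21165.90286 + 427388.42308 = 490316.82079

$490316.82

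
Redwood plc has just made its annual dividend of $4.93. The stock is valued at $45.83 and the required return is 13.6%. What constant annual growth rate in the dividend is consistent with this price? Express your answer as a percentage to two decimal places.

P = D₀(1+g)/(r−g) ⇒ P(r−g) = D₀(1+g) ⇒ g(P+D₀) = P·r − D₀
g = (P·r − D₀)/(P + D₀) = ($45.83×0.136 − $4.93) / ($45.83 + $4.93) = 0.025667

2.57%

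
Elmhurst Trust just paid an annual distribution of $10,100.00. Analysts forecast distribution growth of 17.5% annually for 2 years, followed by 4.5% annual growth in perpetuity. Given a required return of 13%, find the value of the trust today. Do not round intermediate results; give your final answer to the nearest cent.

$155679.85

D_1 = 11867.50000
D_2 = 13944.31250
Terminal value at year 2: TV = D_2×(1+g_2)/(r−g_2) = 14571.80656/0.085 = 171433.01838
P_0 = D_1/(1+r)^1 + D_2/(1+r)^2 + TV/(1+r)^2
    = 10502.21239 + 10920.44209 + 134257.19977 = 155679.85424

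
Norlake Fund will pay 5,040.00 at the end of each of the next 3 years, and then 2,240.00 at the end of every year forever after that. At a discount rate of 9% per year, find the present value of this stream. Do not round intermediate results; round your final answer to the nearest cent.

PV of 3-year annuity: 5,040.00 × [1 − (1+0.09)^−3] / 0.09 = 12757.72512
Perpetuity value at year 3: 2,240.00 / 0.09 = 24888.88889
PV of perpetuity: 24888.88889 / (1+0.09)^3 = 19218.78884
Total PV = 12757.72512 + 19218.78884 = 31976.51395

31976.51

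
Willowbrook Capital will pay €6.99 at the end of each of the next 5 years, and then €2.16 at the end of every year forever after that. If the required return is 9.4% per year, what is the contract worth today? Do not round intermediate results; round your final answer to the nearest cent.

PV of 5-year annuity: €6.99 × [1 − (1+0.094)^−5] / 0.094 = 26.90881
Perpetuity value at year 5: €2.16 / 0.094 = 22.97872
PV of perpetuity: 22.97872 / (1+0.094)^5 = 14.66356
Total PV = 26.90881 + 14.66356 = 41.57236

€41.57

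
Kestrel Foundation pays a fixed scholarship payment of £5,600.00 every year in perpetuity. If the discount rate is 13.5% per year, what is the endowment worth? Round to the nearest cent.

Level perpetuity: PV = C / r = £5,600.00 / 0.135 = £41,481.48

£41481.48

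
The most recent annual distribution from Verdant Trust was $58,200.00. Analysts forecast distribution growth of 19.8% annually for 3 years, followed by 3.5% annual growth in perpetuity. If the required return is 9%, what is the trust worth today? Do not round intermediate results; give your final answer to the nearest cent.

D_1 = 69723.60000
D_2 = 83528.87280
D_3 = 100067.58961
Terminal value at year 3: TV = D_3×(1+g_2)/(r−g_2) = 103569.95525/0.055 = 1883090.09547
P_0 = D_1/(1+r)^1 + D_2/(1+r)^2 + D_3/(1+r)^3 + TV/(1+r)^3
    = 63966.60550 + 70304.58110 + 77270.53959 + 1454091.06319 = 1665632.78938

$1665632.79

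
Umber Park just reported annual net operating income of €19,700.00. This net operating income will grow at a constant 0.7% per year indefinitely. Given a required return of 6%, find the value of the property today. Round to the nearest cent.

D₁ = D₀ × (1 + g) = €19,700.00 × 1.007 = €19,837.9000
Growing perpetuity: P = D₁ / (r − g) = €19,837.9000 / (0.06 − 0.007) = €374,300.00

€374300.00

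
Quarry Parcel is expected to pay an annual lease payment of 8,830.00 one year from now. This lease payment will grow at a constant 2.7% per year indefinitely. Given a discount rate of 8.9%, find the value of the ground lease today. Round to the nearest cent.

Growing perpetuity: P = D₁ / (r − g) = 8,830.0000 / (0.089 − 0.027) = 142,419.35

142419.35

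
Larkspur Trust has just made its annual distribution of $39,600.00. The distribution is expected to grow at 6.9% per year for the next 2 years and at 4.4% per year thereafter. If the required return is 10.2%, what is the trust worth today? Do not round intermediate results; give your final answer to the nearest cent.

$746426.79

D_1 = 42332.40000
D_2 = 45253.33560
Terminal value at year 2: TV = D_2×(1+g_2)/(r−g_2) = 47244.48237/0.058 = 814560.04080
P_0 = D_1/(1+r)^1 + D_2/(1+r)^2 + TV/(1+r)^2
    = 38414.15608 + 37263.82291 + 670748.81242 = 746426.79141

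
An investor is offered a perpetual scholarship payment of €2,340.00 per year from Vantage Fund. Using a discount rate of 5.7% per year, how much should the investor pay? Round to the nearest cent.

Level perpetuity: PV = C / r = €2,340.00 / 0.057 = €41,052.63

€41052.63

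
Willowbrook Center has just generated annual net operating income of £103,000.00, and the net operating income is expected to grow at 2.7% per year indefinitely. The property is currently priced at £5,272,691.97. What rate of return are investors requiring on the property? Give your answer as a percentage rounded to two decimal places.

D₁ = £103,000.00 × 1.027 = £105,781.0000
P = D₁/(r − g) ⇒ r = D₁/P + g = £105,781.0000/£5,272,691.97 + 0.027 = 0.020062 + 0.027 = 0.047062

4.71%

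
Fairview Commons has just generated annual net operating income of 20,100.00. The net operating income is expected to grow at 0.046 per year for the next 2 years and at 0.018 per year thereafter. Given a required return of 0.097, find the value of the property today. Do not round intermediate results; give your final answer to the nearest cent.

272927.03

D_1 = 21024.60000
D_2 = 21991.73160
Terminal value at year 2: TV = D_2×(1+g_2)/(r−g_2) = 22387.58277/0.079 = 283387.12366
P_0 = D_1/(1+r)^1 + D_2/(1+r)^2 + TV/(1+r)^2
    = 19165.54239 + 18274.52811 + 235486.95718 = 272927.02768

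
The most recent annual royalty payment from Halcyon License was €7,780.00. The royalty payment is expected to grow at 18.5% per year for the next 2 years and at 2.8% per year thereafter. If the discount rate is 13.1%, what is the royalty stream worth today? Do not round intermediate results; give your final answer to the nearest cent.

€101932.81

D_1 = 9219.30000
D_2 = 10924.87050
Terminal value at year 2: TV = D_2×(1+g_2)/(r−g_2) = 11230.76687/0.103 = 109036.57159
P_0 = D_1/(1+r)^1 + D_2/(1+r)^2 + TV/(1+r)^2
    = 8151.45889 + 8540.65321 + 85240.69417 = 101932.80626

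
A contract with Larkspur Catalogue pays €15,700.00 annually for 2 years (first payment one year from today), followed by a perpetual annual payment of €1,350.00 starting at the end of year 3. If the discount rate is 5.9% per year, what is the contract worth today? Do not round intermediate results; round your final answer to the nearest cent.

€49227.46

PV of 2-year annuity: €15,700.00 × [1 − (1+0.059)^−2] / 0.059 = 28824.65240
Perpetuity value at year 2: €1,350.00 / 0.059 = 22881.35593
PV of perpetuity: 22881.35593 / (1+0.059)^2 = 20402.80302
Total PV = 28824.65240 + 20402.80302 = 49227.45542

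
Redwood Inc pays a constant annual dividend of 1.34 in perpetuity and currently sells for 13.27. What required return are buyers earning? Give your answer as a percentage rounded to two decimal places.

P = C/r ⇒ r = C/P = 1.34/13.27 = 0.100980

10.10%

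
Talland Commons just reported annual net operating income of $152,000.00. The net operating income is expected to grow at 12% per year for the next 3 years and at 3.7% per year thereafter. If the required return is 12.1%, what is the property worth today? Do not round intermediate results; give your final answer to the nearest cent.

D_1 = 170240.00000
D_2 = 190668.80000
D_3 = 213549.05600
Terminal value at year 3: TV = D_3×(1+g_2)/(r−g_2) = 221450.37107/0.084 = 2636313.94133
P_0 = D_1/(1+r)^1 + D_2/(1+r)^2 + D_3/(1+r)^3 + TV/(1+r)^3
    = 151864.40678 + 151728.93452 + 151593.58310 + 1871458.87712 = 2326645.80152

$2326645.80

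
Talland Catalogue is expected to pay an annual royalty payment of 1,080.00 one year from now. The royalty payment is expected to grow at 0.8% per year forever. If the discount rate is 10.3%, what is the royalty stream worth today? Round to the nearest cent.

Growing perpetuity: P = D₁ / (r − g) = 1,080.0000 / (0.103 − 0.008) = 11,368.42

11368.42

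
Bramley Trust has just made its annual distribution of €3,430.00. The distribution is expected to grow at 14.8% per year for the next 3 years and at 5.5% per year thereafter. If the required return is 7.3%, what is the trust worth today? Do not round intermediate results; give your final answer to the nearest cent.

D_1 = 3937.64000
D_2 = 4520.41072
D_3 = 5189.43151
Terminal value at year 3: TV = D_3×(1+g_2)/(r−g_2) = 5474.85024/0.018 = 304158.34663
P_0 = D_1/(1+r)^1 + D_2/(1+r)^2 + D_3/(1+r)^3 + TV/(1+r)^3
    = 3669.74837 + 3926.25455 + 4200.68986 + 246207.10006 = 258003.79284

€258003.79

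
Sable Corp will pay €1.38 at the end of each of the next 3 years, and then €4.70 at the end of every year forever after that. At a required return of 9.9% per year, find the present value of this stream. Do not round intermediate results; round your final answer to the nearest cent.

€39.20

PV of 3-year annuity: €1.38 × [1 − (1+0.099)^−3] / 0.099 = 3.43791
Perpetuity value at year 3: €4.70 / 0.099 = 47.47475
PV of perpetuity: 47.47475 / (1+0.099)^3 = 35.76594
Total PV = 3.43791 + 35.76594 = 39.20384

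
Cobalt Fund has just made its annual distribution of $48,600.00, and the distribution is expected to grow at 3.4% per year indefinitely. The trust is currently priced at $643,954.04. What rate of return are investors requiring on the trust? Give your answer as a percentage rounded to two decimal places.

D₁ = $48,600.00 × 1.034 = $50,252.4000
P = D₁/(r − g) ⇒ r = D₁/P + g = $50,252.4000/$643,954.04 + 0.034 = 0.078037 + 0.034 = 0.112037

11.20%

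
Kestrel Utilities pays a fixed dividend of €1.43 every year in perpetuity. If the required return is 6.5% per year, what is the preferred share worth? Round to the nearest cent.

Level perpetuity: PV = C / r = €1.43 / 0.065 = €22.00

€22.00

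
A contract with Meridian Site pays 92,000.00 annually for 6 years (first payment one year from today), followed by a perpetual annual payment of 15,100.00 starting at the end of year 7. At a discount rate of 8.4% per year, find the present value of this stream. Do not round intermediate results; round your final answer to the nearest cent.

530988.36

PV of 6-year annuity: 92,000.00 × [1 − (1+0.084)^−6] / 0.084 = 420192.90368
Perpetuity value at year 6: 15,100.00 / 0.084 = 179761.90476
PV of perpetuity: 179761.90476 / (1+0.084)^6 = 110795.46079
Total PV = 420192.90368 + 110795.46079 = 530988.36447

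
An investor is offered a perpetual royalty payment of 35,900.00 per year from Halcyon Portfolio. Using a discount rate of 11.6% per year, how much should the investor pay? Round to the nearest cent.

Level perpetuity: PV = C / r = 35,900.00 / 0.116 = 309,482.76

309482.76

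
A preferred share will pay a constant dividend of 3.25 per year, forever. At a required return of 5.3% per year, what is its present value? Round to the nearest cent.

61.32

Level perpetuity: PV = C / r = 3.25 / 0.053 = 61.32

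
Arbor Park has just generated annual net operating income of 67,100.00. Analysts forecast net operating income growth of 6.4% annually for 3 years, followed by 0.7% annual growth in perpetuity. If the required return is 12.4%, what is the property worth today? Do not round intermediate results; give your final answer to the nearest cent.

D_1 = 71394.40000
D_2 = 75963.64160
D_3 = 80825.31466
Terminal value at year 3: TV = D_3×(1+g_2)/(r−g_2) = 81391.09187/0.117 = 695650.35782
P_0 = D_1/(1+r)^1 + D_2/(1+r)^2 + D_3/(1+r)^3 + TV/(1+r)^3
    = 63518.14947 + 60127.50092 + 56917.84784 + 489882.67333 = 670446.17155

670446.17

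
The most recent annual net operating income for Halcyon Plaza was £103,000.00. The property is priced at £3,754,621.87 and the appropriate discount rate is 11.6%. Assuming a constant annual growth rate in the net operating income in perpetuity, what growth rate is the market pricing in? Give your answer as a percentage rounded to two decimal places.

P = D₀(1+g)/(r−g) ⇒ P(r−g) = D₀(1+g) ⇒ g(P+D₀) = P·r − D₀
g = (P·r − D₀)/(P + D₀) = (£3,754,621.87×0.116 − £103,000.00) / (£3,754,621.87 + £103,000.00) = 0.086202

8.62%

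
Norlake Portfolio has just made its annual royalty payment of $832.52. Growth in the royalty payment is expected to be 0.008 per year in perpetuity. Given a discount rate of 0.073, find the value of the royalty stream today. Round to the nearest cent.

D₁ = D₀ × (1 + g) = $832.52 × 1.008 = $839.1802
Growing perpetuity: P = D₁ / (r − g) = $839.1802 / (0.073 − 0.008) = $12,910.46

$12910.46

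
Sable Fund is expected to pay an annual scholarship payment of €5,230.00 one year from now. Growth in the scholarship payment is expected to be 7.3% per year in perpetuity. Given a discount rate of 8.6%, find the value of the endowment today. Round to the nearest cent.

Growing perpetuity: P = D₁ / (r − g) = €5,230.0000 / (0.086 − 0.073) = €402,307.69

€402307.69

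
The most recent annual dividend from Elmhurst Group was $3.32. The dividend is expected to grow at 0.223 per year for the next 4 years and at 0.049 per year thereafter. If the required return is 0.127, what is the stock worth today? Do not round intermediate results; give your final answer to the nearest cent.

D_1 = 4.06036
D_2 = 4.96582
D_3 = 6.07320
D_4 = 7.42752
Terminal value at year 4: TV = D_4×(1+g_2)/(r−g_2) = 7.79147/0.078 = 99.89064
P_0 = D_1/(1+r)^1 + D_2/(1+r)^2 + D_3/(1+r)^3 + D_4/(1+r)^4 + TV/(1+r)^4
    = 3.60280 + 3.90970 + 4.24273 + 4.60414 + 61.91974 = 78.27911

$78.28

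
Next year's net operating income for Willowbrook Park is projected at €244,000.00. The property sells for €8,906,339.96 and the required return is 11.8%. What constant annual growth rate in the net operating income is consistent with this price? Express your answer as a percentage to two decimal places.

9.06%

P = D₁/(r−g) ⇒ g = r − D₁/P = 0.118 − €244,000.00/€8,906,339.96 = 0.090604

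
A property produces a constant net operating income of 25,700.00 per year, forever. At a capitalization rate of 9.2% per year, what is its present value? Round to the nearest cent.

Level perpetuity: PV = C / r = 25,700.00 / 0.092 = 279,347.83

279347.83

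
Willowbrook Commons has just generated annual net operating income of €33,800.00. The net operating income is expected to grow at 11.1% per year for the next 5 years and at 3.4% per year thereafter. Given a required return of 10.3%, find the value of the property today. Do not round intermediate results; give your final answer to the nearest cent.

D_1 = 37551.80000
D_2 = 41720.04980
D_3 = 46350.97533
D_4 = 51495.93359
D_5 = 57211.98222
Terminal value at year 5: TV = D_5×(1+g_2)/(r−g_2) = 59157.18961/0.069 = 857350.57410
P_0 = D_1/(1+r)^1 + D_2/(1+r)^2 + D_3/(1+r)^3 + D_4/(1+r)^4 + D_5/(1+r)^5 + TV/(1+r)^5
    = 34045.14959 + 34292.07724 + 34540.79584 + 34791.31839 + 35043.65796 + 525146.99028 = 697859.98930

€697859.99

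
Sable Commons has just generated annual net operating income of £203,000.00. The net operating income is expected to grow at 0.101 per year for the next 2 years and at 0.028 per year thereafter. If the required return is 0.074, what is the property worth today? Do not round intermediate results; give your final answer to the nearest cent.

D_1 = 223503.00000
D_2 = 246076.80300
Terminal value at year 2: TV = D_2×(1+g_2)/(r−g_2) = 252966.95348/0.046 = 5499281.59748
P_0 = D_1/(1+r)^1 + D_2/(1+r)^2 + TV/(1+r)^2
    = 208103.35196 + 213335.00047 + 4767573.48872 = 5189011.84115

£5189011.84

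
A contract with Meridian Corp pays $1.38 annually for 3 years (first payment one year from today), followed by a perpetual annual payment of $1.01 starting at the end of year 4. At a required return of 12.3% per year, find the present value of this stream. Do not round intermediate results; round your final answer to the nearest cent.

$9.10

PV of 3-year annuity: $1.38 × [1 − (1+0.123)^−3] / 0.123 = 3.29751
Perpetuity value at year 3: $1.01 / 0.123 = 8.21138
PV of perpetuity: 8.21138 / (1+0.123)^3 = 5.79798
Total PV = 3.29751 + 5.79798 = 9.09550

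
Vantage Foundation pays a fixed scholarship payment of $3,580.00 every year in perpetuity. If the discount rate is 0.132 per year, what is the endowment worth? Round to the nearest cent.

Level perpetuity: PV = C / r = $3,580.00 / 0.132 = $27,121.21

$27121.21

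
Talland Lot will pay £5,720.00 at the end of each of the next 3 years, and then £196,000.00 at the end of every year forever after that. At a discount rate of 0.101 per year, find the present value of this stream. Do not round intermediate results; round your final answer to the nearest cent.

£1468227.69

PV of 3-year annuity: £5,720.00 × [1 − (1+0.101)^−3] / 0.101 = 14199.78784
Perpetuity value at year 3: £196,000.00 / 0.101 = 1940594.05941
PV of perpetuity: 1940594.05941 / (1+0.101)^3 = 1454027.90261
Total PV = 14199.78784 + 1454027.90261 = 1468227.69045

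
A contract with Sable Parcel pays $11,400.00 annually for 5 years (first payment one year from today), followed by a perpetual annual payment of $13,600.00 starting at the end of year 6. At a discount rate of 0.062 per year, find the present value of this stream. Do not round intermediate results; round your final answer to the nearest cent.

PV of 5-year annuity: $11,400.00 × [1 − (1+0.062)^−5] / 0.062 = 47760.79721
Perpetuity value at year 5: $13,600.00 / 0.062 = 219354.83871
PV of perpetuity: 219354.83871 / (1+0.062)^5 = 162377.04555
Total PV = 47760.79721 + 162377.04555 = 210137.84276

$210137.84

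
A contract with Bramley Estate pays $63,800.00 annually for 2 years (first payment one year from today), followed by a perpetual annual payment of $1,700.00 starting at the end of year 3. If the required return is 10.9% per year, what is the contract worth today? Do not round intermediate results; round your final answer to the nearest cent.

$122085.41

PV of 2-year annuity: $63,800.00 × [1 − (1+0.109)^−2] / 0.109 = 109404.24317
Perpetuity value at year 2: $1,700.00 / 0.109 = 15596.33028
PV of perpetuity: 15596.33028 / (1+0.109)^2 = 12681.17019
Total PV = 109404.24317 + 12681.17019 = 122085.41337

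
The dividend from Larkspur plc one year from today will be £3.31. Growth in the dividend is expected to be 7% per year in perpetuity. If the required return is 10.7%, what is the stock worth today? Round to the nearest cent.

£89.46

Growing perpetuity: P = D₁ / (r − g) = £3.3100 / (0.107 − 0.07) = £89.46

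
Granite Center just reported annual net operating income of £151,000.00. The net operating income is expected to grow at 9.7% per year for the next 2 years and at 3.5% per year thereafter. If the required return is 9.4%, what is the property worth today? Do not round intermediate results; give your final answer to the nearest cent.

£2966689.37

D_1 = 165647.00000
D_2 = 181714.75900
Terminal value at year 2: TV = D_2×(1+g_2)/(r−g_2) = 188074.77556/0.059 = 3187708.06042
P_0 = D_1/(1+r)^1 + D_2/(1+r)^2 + TV/(1+r)^2
    = 151414.07678 + 151829.28906 + 2663446.00298 = 2966689.36882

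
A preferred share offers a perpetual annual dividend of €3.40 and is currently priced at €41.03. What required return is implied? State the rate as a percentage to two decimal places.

8.29%

P = C/r ⇒ r = C/P = €3.40/€41.03 = 0.082866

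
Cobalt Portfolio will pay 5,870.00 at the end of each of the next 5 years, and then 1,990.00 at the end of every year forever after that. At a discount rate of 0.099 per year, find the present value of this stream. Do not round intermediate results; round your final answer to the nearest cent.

PV of 5-year annuity: 5,870.00 × [1 − (1+0.099)^−5] / 0.099 = 22308.88125
Perpetuity value at year 5: 1,990.00 / 0.099 = 20101.01010
PV of perpetuity: 20101.01010 / (1+0.099)^5 = 12538.03332
Total PV = 22308.88125 + 12538.03332 = 34846.91458

34846.91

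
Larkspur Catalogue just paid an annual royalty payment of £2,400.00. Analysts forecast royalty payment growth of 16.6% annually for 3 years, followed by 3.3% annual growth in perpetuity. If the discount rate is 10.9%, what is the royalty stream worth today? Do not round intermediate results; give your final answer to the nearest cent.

£45879.76

D_1 = 2798.40000
D_2 = 3262.93440
D_3 = 3804.58151
Terminal value at year 3: TV = D_3×(1+g_2)/(r−g_2) = 3930.13270/0.076 = 51712.27237
P_0 = D_1/(1+r)^1 + D_2/(1+r)^2 + D_3/(1+r)^3 + TV/(1+r)^3
    = 2523.35437 + 2653.04887 + 2789.40936 + 37913.94570 = 45879.75831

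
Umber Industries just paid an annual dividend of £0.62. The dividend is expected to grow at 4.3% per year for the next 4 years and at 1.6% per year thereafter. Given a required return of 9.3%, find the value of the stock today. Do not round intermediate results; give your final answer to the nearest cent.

£8.99

D_1 = 0.64666
D_2 = 0.67447
D_3 = 0.70347
D_4 = 0.73372
Terminal value at year 4: TV = D_4×(1+g_2)/(r−g_2) = 0.74546/0.077 = 9.68126
P_0 = D_1/(1+r)^1 + D_2/(1+r)^2 + D_3/(1+r)^3 + D_4/(1+r)^4 + TV/(1+r)^4
    = 0.59164 + 0.56457 + 0.53875 + 0.51410 + 6.78346 = 8.99252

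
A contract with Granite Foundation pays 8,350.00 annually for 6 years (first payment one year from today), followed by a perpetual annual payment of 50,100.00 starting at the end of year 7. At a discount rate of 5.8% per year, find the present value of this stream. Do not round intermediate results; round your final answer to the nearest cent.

657198.41

PV of 6-year annuity: 8,350.00 × [1 − (1+0.058)^−6] / 0.058 = 41318.93921
Perpetuity value at year 6: 50,100.00 / 0.058 = 863793.10345
PV of perpetuity: 863793.10345 / (1+0.058)^6 = 615879.46822
Total PV = 41318.93921 + 615879.46822 = 657198.40742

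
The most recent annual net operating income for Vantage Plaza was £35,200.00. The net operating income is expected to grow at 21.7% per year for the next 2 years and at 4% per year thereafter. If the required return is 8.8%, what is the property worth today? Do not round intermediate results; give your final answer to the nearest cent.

D_1 = 42838.40000
D_2 = 52134.33280
Terminal value at year 2: TV = D_2×(1+g_2)/(r−g_2) = 54219.70611/0.048 = 1129577.21067
P_0 = D_1/(1+r)^1 + D_2/(1+r)^2 + TV/(1+r)^2
    = 39373.52941 + 44041.89825 + 954241.12871 = 1037656.55637

£1037656.56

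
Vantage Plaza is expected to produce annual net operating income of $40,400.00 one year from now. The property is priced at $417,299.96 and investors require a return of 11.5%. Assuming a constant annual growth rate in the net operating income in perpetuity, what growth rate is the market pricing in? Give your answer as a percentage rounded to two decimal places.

P = D₁/(r−g) ⇒ g = r − D₁/P = 0.115 − $40,400.00/$417,299.96 = 0.018187

1.82%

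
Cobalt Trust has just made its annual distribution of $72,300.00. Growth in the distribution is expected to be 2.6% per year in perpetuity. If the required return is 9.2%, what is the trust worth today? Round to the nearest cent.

$1123936.36

D₁ = D₀ × (1 + g) = $72,300.00 × 1.026 = $74,179.8000
Growing perpetuity: P = D₁ / (r − g) = $74,179.8000 / (0.092 − 0.026) = $1,123,936.36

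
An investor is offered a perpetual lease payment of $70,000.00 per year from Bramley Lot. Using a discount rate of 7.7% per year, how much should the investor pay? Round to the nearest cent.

$909090.91

Level perpetuity: PV = C / r = $70,000.00 / 0.077 = $909,090.91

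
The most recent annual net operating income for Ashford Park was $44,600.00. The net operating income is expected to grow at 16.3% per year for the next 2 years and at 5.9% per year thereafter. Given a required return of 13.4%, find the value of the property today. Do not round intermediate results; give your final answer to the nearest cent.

D_1 = 51869.80000
D_2 = 60324.57740
Terminal value at year 2: TV = D_2×(1+g_2)/(r−g_2) = 63883.72747/0.075 = 851783.03289
P_0 = D_1/(1+r)^1 + D_2/(1+r)^2 + TV/(1+r)^2
    = 45740.56437 + 46910.29662 + 662373.38827 = 755024.24927

$755024.25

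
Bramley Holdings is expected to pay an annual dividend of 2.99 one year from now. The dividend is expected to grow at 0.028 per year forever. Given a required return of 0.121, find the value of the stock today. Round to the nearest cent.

32.15

Growing perpetuity: P = D₁ / (r − g) = 2.9900 / (0.121 − 0.028) = 32.15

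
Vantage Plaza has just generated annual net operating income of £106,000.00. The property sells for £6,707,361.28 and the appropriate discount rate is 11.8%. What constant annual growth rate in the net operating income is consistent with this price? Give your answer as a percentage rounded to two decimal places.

P = D₀(1+g)/(r−g) ⇒ P(r−g) = D₀(1+g) ⇒ g(P+D₀) = P·r − D₀
g = (P·r − D₀)/(P + D₀) = (£6,707,361.28×0.118 − £106,000.00) / (£6,707,361.28 + £106,000.00) = 0.100607

10.06%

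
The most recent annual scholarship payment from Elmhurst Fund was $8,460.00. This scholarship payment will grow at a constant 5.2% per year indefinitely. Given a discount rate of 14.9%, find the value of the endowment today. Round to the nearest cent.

$91751.75

D₁ = D₀ × (1 + g) = $8,460.00 × 1.052 = $8,899.9200
Growing perpetuity: P = D₁ / (r − g) = $8,899.9200 / (0.149 − 0.052) = $91,751.75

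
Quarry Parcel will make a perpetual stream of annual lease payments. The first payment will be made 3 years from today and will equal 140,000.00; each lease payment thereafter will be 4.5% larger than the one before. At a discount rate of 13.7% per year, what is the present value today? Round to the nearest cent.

Value at end of year 2: C₁ / (r − g) = 140,000.00 / (0.137 − 0.045) = 1,521,739.1304
Discount to today: PV = 1,521,739.1304 / (1 + 0.137)^2 = 1,521,739.1304 / 1.292769 = 1,177,116.04

1177116.04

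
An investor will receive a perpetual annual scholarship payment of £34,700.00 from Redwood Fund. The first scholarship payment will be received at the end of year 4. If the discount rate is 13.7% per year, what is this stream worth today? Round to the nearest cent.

£172316.76

Value at end of year 3: C / r = £34,700.00 / 0.137 = £253,284.6715
Discount to today: PV = £253,284.6715 / (1 + 0.137)^3 = £253,284.6715 / 1.469878 = £172,316.76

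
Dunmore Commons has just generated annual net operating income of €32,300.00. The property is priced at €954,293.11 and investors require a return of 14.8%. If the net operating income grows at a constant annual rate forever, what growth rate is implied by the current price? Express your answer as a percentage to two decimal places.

P = D₀(1+g)/(r−g) ⇒ P(r−g) = D₀(1+g) ⇒ g(P+D₀) = P·r − D₀
g = (P·r − D₀)/(P + D₀) = (€954,293.11×0.148 − €32,300.00) / (€954,293.11 + €32,300.00) = 0.110416

11.04%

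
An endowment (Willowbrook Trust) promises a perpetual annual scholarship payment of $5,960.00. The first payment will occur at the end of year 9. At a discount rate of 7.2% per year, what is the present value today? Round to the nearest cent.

Value at end of year 8: C / r = $5,960.00 / 0.072 = $82,777.7778
Discount to today: PV = $82,777.7778 / (1 + 0.072)^8 = $82,777.7778 / 1.744047 = $47,463.03

$47463.03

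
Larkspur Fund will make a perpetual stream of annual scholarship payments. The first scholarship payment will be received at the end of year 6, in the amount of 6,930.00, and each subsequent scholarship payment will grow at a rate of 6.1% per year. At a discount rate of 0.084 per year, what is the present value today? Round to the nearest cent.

Value at end of year 5: C₁ / (r − g) = 6,930.00 / (0.084 − 0.061) = 301,304.3478
Discount to today: PV = 301,304.3478 / (1 + 0.084)^5 = 301,304.3478 / 1.496740 = 201,307.05

201307.05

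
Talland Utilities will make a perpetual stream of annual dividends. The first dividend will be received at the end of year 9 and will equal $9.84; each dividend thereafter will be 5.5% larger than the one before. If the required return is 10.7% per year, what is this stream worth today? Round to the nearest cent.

$83.91

Value at end of year 8: C₁ / (r − g) = $9.84 / (0.107 − 0.055) = $189.2308
Discount to today: PV = $189.2308 / (1 + 0.107)^8 = $189.2308 / 2.255179 = $83.91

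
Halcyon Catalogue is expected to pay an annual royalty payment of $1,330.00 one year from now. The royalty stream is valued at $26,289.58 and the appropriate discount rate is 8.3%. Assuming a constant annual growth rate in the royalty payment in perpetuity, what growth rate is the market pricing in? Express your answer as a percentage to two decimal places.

3.24%

P = D₁/(r−g) ⇒ g = r − D₁/P = 0.083 − $1,330.00/$26,289.58 = 0.032410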